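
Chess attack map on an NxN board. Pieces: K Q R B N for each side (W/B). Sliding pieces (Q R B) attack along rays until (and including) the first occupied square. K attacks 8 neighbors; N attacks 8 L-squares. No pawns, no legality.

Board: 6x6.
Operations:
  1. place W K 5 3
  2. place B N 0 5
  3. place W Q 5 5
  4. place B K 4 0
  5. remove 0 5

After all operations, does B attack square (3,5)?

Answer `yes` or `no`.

Answer: no

Derivation:
Op 1: place WK@(5,3)
Op 2: place BN@(0,5)
Op 3: place WQ@(5,5)
Op 4: place BK@(4,0)
Op 5: remove (0,5)
Per-piece attacks for B:
  BK@(4,0): attacks (4,1) (5,0) (3,0) (5,1) (3,1)
B attacks (3,5): no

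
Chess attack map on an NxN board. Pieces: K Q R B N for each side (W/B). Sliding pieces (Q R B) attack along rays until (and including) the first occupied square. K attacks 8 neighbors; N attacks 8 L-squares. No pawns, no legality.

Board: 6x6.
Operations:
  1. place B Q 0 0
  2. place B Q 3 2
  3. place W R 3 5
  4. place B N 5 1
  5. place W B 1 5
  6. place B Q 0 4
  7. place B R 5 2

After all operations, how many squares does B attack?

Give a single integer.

Op 1: place BQ@(0,0)
Op 2: place BQ@(3,2)
Op 3: place WR@(3,5)
Op 4: place BN@(5,1)
Op 5: place WB@(1,5)
Op 6: place BQ@(0,4)
Op 7: place BR@(5,2)
Per-piece attacks for B:
  BQ@(0,0): attacks (0,1) (0,2) (0,3) (0,4) (1,0) (2,0) (3,0) (4,0) (5,0) (1,1) (2,2) (3,3) (4,4) (5,5) [ray(0,1) blocked at (0,4)]
  BQ@(0,4): attacks (0,5) (0,3) (0,2) (0,1) (0,0) (1,4) (2,4) (3,4) (4,4) (5,4) (1,5) (1,3) (2,2) (3,1) (4,0) [ray(0,-1) blocked at (0,0); ray(1,1) blocked at (1,5)]
  BQ@(3,2): attacks (3,3) (3,4) (3,5) (3,1) (3,0) (4,2) (5,2) (2,2) (1,2) (0,2) (4,3) (5,4) (4,1) (5,0) (2,3) (1,4) (0,5) (2,1) (1,0) [ray(0,1) blocked at (3,5); ray(1,0) blocked at (5,2)]
  BN@(5,1): attacks (4,3) (3,2) (3,0)
  BR@(5,2): attacks (5,3) (5,4) (5,5) (5,1) (4,2) (3,2) [ray(0,-1) blocked at (5,1); ray(-1,0) blocked at (3,2)]
Union (34 distinct): (0,0) (0,1) (0,2) (0,3) (0,4) (0,5) (1,0) (1,1) (1,2) (1,3) (1,4) (1,5) (2,0) (2,1) (2,2) (2,3) (2,4) (3,0) (3,1) (3,2) (3,3) (3,4) (3,5) (4,0) (4,1) (4,2) (4,3) (4,4) (5,0) (5,1) (5,2) (5,3) (5,4) (5,5)

Answer: 34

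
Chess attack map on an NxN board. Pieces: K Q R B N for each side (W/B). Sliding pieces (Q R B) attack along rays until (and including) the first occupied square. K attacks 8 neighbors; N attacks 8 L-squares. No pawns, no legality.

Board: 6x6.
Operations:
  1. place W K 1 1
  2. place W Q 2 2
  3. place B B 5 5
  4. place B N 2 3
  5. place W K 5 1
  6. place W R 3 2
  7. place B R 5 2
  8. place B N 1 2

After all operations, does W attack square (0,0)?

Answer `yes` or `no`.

Op 1: place WK@(1,1)
Op 2: place WQ@(2,2)
Op 3: place BB@(5,5)
Op 4: place BN@(2,3)
Op 5: place WK@(5,1)
Op 6: place WR@(3,2)
Op 7: place BR@(5,2)
Op 8: place BN@(1,2)
Per-piece attacks for W:
  WK@(1,1): attacks (1,2) (1,0) (2,1) (0,1) (2,2) (2,0) (0,2) (0,0)
  WQ@(2,2): attacks (2,3) (2,1) (2,0) (3,2) (1,2) (3,3) (4,4) (5,5) (3,1) (4,0) (1,3) (0,4) (1,1) [ray(0,1) blocked at (2,3); ray(1,0) blocked at (3,2); ray(-1,0) blocked at (1,2); ray(1,1) blocked at (5,5); ray(-1,-1) blocked at (1,1)]
  WR@(3,2): attacks (3,3) (3,4) (3,5) (3,1) (3,0) (4,2) (5,2) (2,2) [ray(1,0) blocked at (5,2); ray(-1,0) blocked at (2,2)]
  WK@(5,1): attacks (5,2) (5,0) (4,1) (4,2) (4,0)
W attacks (0,0): yes

Answer: yes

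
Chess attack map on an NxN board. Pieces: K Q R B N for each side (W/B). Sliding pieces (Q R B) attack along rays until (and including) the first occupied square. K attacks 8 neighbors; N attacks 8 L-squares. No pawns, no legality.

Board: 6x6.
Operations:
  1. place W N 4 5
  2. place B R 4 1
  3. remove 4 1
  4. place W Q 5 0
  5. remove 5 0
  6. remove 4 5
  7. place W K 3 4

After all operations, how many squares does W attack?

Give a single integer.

Answer: 8

Derivation:
Op 1: place WN@(4,5)
Op 2: place BR@(4,1)
Op 3: remove (4,1)
Op 4: place WQ@(5,0)
Op 5: remove (5,0)
Op 6: remove (4,5)
Op 7: place WK@(3,4)
Per-piece attacks for W:
  WK@(3,4): attacks (3,5) (3,3) (4,4) (2,4) (4,5) (4,3) (2,5) (2,3)
Union (8 distinct): (2,3) (2,4) (2,5) (3,3) (3,5) (4,3) (4,4) (4,5)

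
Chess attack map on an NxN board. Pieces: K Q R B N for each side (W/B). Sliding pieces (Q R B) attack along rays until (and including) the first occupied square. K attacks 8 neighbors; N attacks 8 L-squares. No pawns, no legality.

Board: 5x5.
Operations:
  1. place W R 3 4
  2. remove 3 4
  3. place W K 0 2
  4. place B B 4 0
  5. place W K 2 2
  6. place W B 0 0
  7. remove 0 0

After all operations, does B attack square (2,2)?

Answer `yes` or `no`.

Op 1: place WR@(3,4)
Op 2: remove (3,4)
Op 3: place WK@(0,2)
Op 4: place BB@(4,0)
Op 5: place WK@(2,2)
Op 6: place WB@(0,0)
Op 7: remove (0,0)
Per-piece attacks for B:
  BB@(4,0): attacks (3,1) (2,2) [ray(-1,1) blocked at (2,2)]
B attacks (2,2): yes

Answer: yes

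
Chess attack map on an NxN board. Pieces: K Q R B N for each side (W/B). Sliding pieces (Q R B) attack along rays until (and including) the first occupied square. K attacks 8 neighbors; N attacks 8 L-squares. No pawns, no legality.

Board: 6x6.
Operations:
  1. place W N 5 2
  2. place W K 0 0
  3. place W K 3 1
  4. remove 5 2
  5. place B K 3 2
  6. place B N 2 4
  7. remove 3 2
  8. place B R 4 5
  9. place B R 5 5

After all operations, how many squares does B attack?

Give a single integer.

Op 1: place WN@(5,2)
Op 2: place WK@(0,0)
Op 3: place WK@(3,1)
Op 4: remove (5,2)
Op 5: place BK@(3,2)
Op 6: place BN@(2,4)
Op 7: remove (3,2)
Op 8: place BR@(4,5)
Op 9: place BR@(5,5)
Per-piece attacks for B:
  BN@(2,4): attacks (4,5) (0,5) (3,2) (4,3) (1,2) (0,3)
  BR@(4,5): attacks (4,4) (4,3) (4,2) (4,1) (4,0) (5,5) (3,5) (2,5) (1,5) (0,5) [ray(1,0) blocked at (5,5)]
  BR@(5,5): attacks (5,4) (5,3) (5,2) (5,1) (5,0) (4,5) [ray(-1,0) blocked at (4,5)]
Union (19 distinct): (0,3) (0,5) (1,2) (1,5) (2,5) (3,2) (3,5) (4,0) (4,1) (4,2) (4,3) (4,4) (4,5) (5,0) (5,1) (5,2) (5,3) (5,4) (5,5)

Answer: 19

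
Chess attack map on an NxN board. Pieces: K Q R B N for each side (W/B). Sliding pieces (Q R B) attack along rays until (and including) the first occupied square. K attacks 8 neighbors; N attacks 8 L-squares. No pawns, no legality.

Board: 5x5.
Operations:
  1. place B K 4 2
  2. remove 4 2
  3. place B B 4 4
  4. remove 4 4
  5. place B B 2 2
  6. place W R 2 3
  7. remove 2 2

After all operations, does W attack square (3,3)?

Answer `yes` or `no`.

Answer: yes

Derivation:
Op 1: place BK@(4,2)
Op 2: remove (4,2)
Op 3: place BB@(4,4)
Op 4: remove (4,4)
Op 5: place BB@(2,2)
Op 6: place WR@(2,3)
Op 7: remove (2,2)
Per-piece attacks for W:
  WR@(2,3): attacks (2,4) (2,2) (2,1) (2,0) (3,3) (4,3) (1,3) (0,3)
W attacks (3,3): yes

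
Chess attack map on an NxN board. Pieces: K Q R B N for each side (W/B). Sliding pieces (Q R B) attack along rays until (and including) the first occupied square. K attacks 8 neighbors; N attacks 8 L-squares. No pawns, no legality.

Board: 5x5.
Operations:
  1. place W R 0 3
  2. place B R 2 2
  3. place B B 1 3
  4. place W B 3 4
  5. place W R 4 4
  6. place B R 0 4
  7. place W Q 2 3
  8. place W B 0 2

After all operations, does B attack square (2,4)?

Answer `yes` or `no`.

Op 1: place WR@(0,3)
Op 2: place BR@(2,2)
Op 3: place BB@(1,3)
Op 4: place WB@(3,4)
Op 5: place WR@(4,4)
Op 6: place BR@(0,4)
Op 7: place WQ@(2,3)
Op 8: place WB@(0,2)
Per-piece attacks for B:
  BR@(0,4): attacks (0,3) (1,4) (2,4) (3,4) [ray(0,-1) blocked at (0,3); ray(1,0) blocked at (3,4)]
  BB@(1,3): attacks (2,4) (2,2) (0,4) (0,2) [ray(1,-1) blocked at (2,2); ray(-1,1) blocked at (0,4); ray(-1,-1) blocked at (0,2)]
  BR@(2,2): attacks (2,3) (2,1) (2,0) (3,2) (4,2) (1,2) (0,2) [ray(0,1) blocked at (2,3); ray(-1,0) blocked at (0,2)]
B attacks (2,4): yes

Answer: yes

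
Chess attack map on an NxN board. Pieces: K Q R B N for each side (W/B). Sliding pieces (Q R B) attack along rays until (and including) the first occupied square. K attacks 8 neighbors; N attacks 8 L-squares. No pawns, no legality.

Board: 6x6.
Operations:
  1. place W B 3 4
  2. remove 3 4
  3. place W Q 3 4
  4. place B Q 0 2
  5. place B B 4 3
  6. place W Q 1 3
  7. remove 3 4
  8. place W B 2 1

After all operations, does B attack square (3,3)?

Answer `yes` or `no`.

Op 1: place WB@(3,4)
Op 2: remove (3,4)
Op 3: place WQ@(3,4)
Op 4: place BQ@(0,2)
Op 5: place BB@(4,3)
Op 6: place WQ@(1,3)
Op 7: remove (3,4)
Op 8: place WB@(2,1)
Per-piece attacks for B:
  BQ@(0,2): attacks (0,3) (0,4) (0,5) (0,1) (0,0) (1,2) (2,2) (3,2) (4,2) (5,2) (1,3) (1,1) (2,0) [ray(1,1) blocked at (1,3)]
  BB@(4,3): attacks (5,4) (5,2) (3,4) (2,5) (3,2) (2,1) [ray(-1,-1) blocked at (2,1)]
B attacks (3,3): no

Answer: no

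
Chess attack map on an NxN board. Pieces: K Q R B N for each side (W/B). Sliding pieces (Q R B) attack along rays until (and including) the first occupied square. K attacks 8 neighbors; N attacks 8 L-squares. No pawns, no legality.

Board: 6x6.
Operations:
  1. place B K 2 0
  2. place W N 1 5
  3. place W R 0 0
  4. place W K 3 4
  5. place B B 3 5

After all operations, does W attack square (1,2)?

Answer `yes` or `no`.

Answer: no

Derivation:
Op 1: place BK@(2,0)
Op 2: place WN@(1,5)
Op 3: place WR@(0,0)
Op 4: place WK@(3,4)
Op 5: place BB@(3,5)
Per-piece attacks for W:
  WR@(0,0): attacks (0,1) (0,2) (0,3) (0,4) (0,5) (1,0) (2,0) [ray(1,0) blocked at (2,0)]
  WN@(1,5): attacks (2,3) (3,4) (0,3)
  WK@(3,4): attacks (3,5) (3,3) (4,4) (2,4) (4,5) (4,3) (2,5) (2,3)
W attacks (1,2): no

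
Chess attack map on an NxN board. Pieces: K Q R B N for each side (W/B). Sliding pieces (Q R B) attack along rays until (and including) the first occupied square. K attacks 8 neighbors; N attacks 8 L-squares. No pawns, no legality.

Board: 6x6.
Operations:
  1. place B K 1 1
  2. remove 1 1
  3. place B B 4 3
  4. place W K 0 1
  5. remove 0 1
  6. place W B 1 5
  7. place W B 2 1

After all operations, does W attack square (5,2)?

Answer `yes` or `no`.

Answer: no

Derivation:
Op 1: place BK@(1,1)
Op 2: remove (1,1)
Op 3: place BB@(4,3)
Op 4: place WK@(0,1)
Op 5: remove (0,1)
Op 6: place WB@(1,5)
Op 7: place WB@(2,1)
Per-piece attacks for W:
  WB@(1,5): attacks (2,4) (3,3) (4,2) (5,1) (0,4)
  WB@(2,1): attacks (3,2) (4,3) (3,0) (1,2) (0,3) (1,0) [ray(1,1) blocked at (4,3)]
W attacks (5,2): no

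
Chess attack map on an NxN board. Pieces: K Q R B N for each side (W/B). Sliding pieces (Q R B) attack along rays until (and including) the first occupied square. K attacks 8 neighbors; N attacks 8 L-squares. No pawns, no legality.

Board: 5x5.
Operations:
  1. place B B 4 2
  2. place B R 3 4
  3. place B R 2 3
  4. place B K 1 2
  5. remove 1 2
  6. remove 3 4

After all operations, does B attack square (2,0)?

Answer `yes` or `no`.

Op 1: place BB@(4,2)
Op 2: place BR@(3,4)
Op 3: place BR@(2,3)
Op 4: place BK@(1,2)
Op 5: remove (1,2)
Op 6: remove (3,4)
Per-piece attacks for B:
  BR@(2,3): attacks (2,4) (2,2) (2,1) (2,0) (3,3) (4,3) (1,3) (0,3)
  BB@(4,2): attacks (3,3) (2,4) (3,1) (2,0)
B attacks (2,0): yes

Answer: yes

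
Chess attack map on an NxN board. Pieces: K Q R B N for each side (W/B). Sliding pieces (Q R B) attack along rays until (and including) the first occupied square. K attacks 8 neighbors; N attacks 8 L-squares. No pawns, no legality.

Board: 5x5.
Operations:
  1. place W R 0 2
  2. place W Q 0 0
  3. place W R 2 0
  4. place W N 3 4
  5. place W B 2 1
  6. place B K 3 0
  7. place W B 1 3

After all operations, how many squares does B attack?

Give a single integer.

Answer: 5

Derivation:
Op 1: place WR@(0,2)
Op 2: place WQ@(0,0)
Op 3: place WR@(2,0)
Op 4: place WN@(3,4)
Op 5: place WB@(2,1)
Op 6: place BK@(3,0)
Op 7: place WB@(1,3)
Per-piece attacks for B:
  BK@(3,0): attacks (3,1) (4,0) (2,0) (4,1) (2,1)
Union (5 distinct): (2,0) (2,1) (3,1) (4,0) (4,1)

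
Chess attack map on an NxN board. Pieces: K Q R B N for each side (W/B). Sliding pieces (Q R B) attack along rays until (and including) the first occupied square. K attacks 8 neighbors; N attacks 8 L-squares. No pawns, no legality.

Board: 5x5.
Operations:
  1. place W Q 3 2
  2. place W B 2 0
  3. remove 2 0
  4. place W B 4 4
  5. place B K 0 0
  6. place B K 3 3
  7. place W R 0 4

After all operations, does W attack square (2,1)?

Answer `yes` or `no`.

Answer: yes

Derivation:
Op 1: place WQ@(3,2)
Op 2: place WB@(2,0)
Op 3: remove (2,0)
Op 4: place WB@(4,4)
Op 5: place BK@(0,0)
Op 6: place BK@(3,3)
Op 7: place WR@(0,4)
Per-piece attacks for W:
  WR@(0,4): attacks (0,3) (0,2) (0,1) (0,0) (1,4) (2,4) (3,4) (4,4) [ray(0,-1) blocked at (0,0); ray(1,0) blocked at (4,4)]
  WQ@(3,2): attacks (3,3) (3,1) (3,0) (4,2) (2,2) (1,2) (0,2) (4,3) (4,1) (2,3) (1,4) (2,1) (1,0) [ray(0,1) blocked at (3,3)]
  WB@(4,4): attacks (3,3) [ray(-1,-1) blocked at (3,3)]
W attacks (2,1): yes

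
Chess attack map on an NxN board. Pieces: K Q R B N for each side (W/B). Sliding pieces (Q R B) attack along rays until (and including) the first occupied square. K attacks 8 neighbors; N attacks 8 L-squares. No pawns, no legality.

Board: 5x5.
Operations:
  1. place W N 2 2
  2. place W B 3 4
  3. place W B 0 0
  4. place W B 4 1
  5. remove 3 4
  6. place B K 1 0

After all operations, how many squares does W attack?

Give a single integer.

Answer: 12

Derivation:
Op 1: place WN@(2,2)
Op 2: place WB@(3,4)
Op 3: place WB@(0,0)
Op 4: place WB@(4,1)
Op 5: remove (3,4)
Op 6: place BK@(1,0)
Per-piece attacks for W:
  WB@(0,0): attacks (1,1) (2,2) [ray(1,1) blocked at (2,2)]
  WN@(2,2): attacks (3,4) (4,3) (1,4) (0,3) (3,0) (4,1) (1,0) (0,1)
  WB@(4,1): attacks (3,2) (2,3) (1,4) (3,0)
Union (12 distinct): (0,1) (0,3) (1,0) (1,1) (1,4) (2,2) (2,3) (3,0) (3,2) (3,4) (4,1) (4,3)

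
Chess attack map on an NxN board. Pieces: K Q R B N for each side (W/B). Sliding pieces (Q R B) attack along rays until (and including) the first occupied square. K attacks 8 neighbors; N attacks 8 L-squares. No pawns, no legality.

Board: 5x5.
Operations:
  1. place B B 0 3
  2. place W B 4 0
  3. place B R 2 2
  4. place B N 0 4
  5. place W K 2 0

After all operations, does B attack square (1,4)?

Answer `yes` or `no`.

Answer: yes

Derivation:
Op 1: place BB@(0,3)
Op 2: place WB@(4,0)
Op 3: place BR@(2,2)
Op 4: place BN@(0,4)
Op 5: place WK@(2,0)
Per-piece attacks for B:
  BB@(0,3): attacks (1,4) (1,2) (2,1) (3,0)
  BN@(0,4): attacks (1,2) (2,3)
  BR@(2,2): attacks (2,3) (2,4) (2,1) (2,0) (3,2) (4,2) (1,2) (0,2) [ray(0,-1) blocked at (2,0)]
B attacks (1,4): yes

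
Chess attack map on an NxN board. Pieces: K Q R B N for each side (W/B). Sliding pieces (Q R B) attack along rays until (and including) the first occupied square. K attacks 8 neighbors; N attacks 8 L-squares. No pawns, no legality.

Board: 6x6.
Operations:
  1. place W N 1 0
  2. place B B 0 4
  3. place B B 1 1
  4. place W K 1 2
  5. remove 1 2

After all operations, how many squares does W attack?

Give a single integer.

Answer: 3

Derivation:
Op 1: place WN@(1,0)
Op 2: place BB@(0,4)
Op 3: place BB@(1,1)
Op 4: place WK@(1,2)
Op 5: remove (1,2)
Per-piece attacks for W:
  WN@(1,0): attacks (2,2) (3,1) (0,2)
Union (3 distinct): (0,2) (2,2) (3,1)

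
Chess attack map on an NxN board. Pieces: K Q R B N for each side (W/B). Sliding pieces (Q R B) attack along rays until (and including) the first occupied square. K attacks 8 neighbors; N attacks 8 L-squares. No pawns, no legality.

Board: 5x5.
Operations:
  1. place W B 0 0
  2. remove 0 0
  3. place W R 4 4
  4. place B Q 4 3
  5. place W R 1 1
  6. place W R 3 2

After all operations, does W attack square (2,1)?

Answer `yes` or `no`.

Op 1: place WB@(0,0)
Op 2: remove (0,0)
Op 3: place WR@(4,4)
Op 4: place BQ@(4,3)
Op 5: place WR@(1,1)
Op 6: place WR@(3,2)
Per-piece attacks for W:
  WR@(1,1): attacks (1,2) (1,3) (1,4) (1,0) (2,1) (3,1) (4,1) (0,1)
  WR@(3,2): attacks (3,3) (3,4) (3,1) (3,0) (4,2) (2,2) (1,2) (0,2)
  WR@(4,4): attacks (4,3) (3,4) (2,4) (1,4) (0,4) [ray(0,-1) blocked at (4,3)]
W attacks (2,1): yes

Answer: yes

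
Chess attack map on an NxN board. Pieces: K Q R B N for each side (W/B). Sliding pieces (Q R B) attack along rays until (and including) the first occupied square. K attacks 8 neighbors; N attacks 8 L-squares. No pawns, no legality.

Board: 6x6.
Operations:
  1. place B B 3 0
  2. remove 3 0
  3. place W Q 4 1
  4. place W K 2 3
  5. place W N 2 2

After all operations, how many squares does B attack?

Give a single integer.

Op 1: place BB@(3,0)
Op 2: remove (3,0)
Op 3: place WQ@(4,1)
Op 4: place WK@(2,3)
Op 5: place WN@(2,2)
Per-piece attacks for B:
Union (0 distinct): (none)

Answer: 0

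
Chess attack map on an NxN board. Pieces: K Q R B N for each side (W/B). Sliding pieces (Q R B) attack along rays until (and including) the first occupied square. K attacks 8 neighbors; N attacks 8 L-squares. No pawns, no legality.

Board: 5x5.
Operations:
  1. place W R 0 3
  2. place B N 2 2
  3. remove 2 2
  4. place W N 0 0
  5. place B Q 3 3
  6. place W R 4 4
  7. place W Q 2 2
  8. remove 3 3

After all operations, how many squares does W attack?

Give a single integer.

Op 1: place WR@(0,3)
Op 2: place BN@(2,2)
Op 3: remove (2,2)
Op 4: place WN@(0,0)
Op 5: place BQ@(3,3)
Op 6: place WR@(4,4)
Op 7: place WQ@(2,2)
Op 8: remove (3,3)
Per-piece attacks for W:
  WN@(0,0): attacks (1,2) (2,1)
  WR@(0,3): attacks (0,4) (0,2) (0,1) (0,0) (1,3) (2,3) (3,3) (4,3) [ray(0,-1) blocked at (0,0)]
  WQ@(2,2): attacks (2,3) (2,4) (2,1) (2,0) (3,2) (4,2) (1,2) (0,2) (3,3) (4,4) (3,1) (4,0) (1,3) (0,4) (1,1) (0,0) [ray(1,1) blocked at (4,4); ray(-1,-1) blocked at (0,0)]
  WR@(4,4): attacks (4,3) (4,2) (4,1) (4,0) (3,4) (2,4) (1,4) (0,4)
Union (21 distinct): (0,0) (0,1) (0,2) (0,4) (1,1) (1,2) (1,3) (1,4) (2,0) (2,1) (2,3) (2,4) (3,1) (3,2) (3,3) (3,4) (4,0) (4,1) (4,2) (4,3) (4,4)

Answer: 21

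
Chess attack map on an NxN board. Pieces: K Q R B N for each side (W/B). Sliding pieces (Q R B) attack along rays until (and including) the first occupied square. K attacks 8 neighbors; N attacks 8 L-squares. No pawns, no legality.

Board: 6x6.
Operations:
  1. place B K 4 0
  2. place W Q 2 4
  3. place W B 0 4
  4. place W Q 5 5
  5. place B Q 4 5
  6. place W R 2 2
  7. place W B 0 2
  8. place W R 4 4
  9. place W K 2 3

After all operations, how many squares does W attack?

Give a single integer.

Op 1: place BK@(4,0)
Op 2: place WQ@(2,4)
Op 3: place WB@(0,4)
Op 4: place WQ@(5,5)
Op 5: place BQ@(4,5)
Op 6: place WR@(2,2)
Op 7: place WB@(0,2)
Op 8: place WR@(4,4)
Op 9: place WK@(2,3)
Per-piece attacks for W:
  WB@(0,2): attacks (1,3) (2,4) (1,1) (2,0) [ray(1,1) blocked at (2,4)]
  WB@(0,4): attacks (1,5) (1,3) (2,2) [ray(1,-1) blocked at (2,2)]
  WR@(2,2): attacks (2,3) (2,1) (2,0) (3,2) (4,2) (5,2) (1,2) (0,2) [ray(0,1) blocked at (2,3); ray(-1,0) blocked at (0,2)]
  WK@(2,3): attacks (2,4) (2,2) (3,3) (1,3) (3,4) (3,2) (1,4) (1,2)
  WQ@(2,4): attacks (2,5) (2,3) (3,4) (4,4) (1,4) (0,4) (3,5) (3,3) (4,2) (5,1) (1,5) (1,3) (0,2) [ray(0,-1) blocked at (2,3); ray(1,0) blocked at (4,4); ray(-1,0) blocked at (0,4); ray(-1,-1) blocked at (0,2)]
  WR@(4,4): attacks (4,5) (4,3) (4,2) (4,1) (4,0) (5,4) (3,4) (2,4) [ray(0,1) blocked at (4,5); ray(0,-1) blocked at (4,0); ray(-1,0) blocked at (2,4)]
  WQ@(5,5): attacks (5,4) (5,3) (5,2) (5,1) (5,0) (4,5) (4,4) [ray(-1,0) blocked at (4,5); ray(-1,-1) blocked at (4,4)]
Union (28 distinct): (0,2) (0,4) (1,1) (1,2) (1,3) (1,4) (1,5) (2,0) (2,1) (2,2) (2,3) (2,4) (2,5) (3,2) (3,3) (3,4) (3,5) (4,0) (4,1) (4,2) (4,3) (4,4) (4,5) (5,0) (5,1) (5,2) (5,3) (5,4)

Answer: 28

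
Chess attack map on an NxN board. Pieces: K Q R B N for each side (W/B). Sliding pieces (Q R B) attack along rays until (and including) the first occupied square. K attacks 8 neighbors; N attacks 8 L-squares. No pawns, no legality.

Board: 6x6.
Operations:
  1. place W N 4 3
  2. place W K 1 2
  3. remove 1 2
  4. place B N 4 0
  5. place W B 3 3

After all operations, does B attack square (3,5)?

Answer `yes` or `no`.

Op 1: place WN@(4,3)
Op 2: place WK@(1,2)
Op 3: remove (1,2)
Op 4: place BN@(4,0)
Op 5: place WB@(3,3)
Per-piece attacks for B:
  BN@(4,0): attacks (5,2) (3,2) (2,1)
B attacks (3,5): no

Answer: no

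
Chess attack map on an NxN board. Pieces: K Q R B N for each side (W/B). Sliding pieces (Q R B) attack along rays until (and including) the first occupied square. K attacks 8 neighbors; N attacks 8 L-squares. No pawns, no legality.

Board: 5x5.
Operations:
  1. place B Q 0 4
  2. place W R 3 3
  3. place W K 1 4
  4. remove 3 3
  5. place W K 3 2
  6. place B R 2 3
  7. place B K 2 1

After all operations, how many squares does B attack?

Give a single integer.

Answer: 19

Derivation:
Op 1: place BQ@(0,4)
Op 2: place WR@(3,3)
Op 3: place WK@(1,4)
Op 4: remove (3,3)
Op 5: place WK@(3,2)
Op 6: place BR@(2,3)
Op 7: place BK@(2,1)
Per-piece attacks for B:
  BQ@(0,4): attacks (0,3) (0,2) (0,1) (0,0) (1,4) (1,3) (2,2) (3,1) (4,0) [ray(1,0) blocked at (1,4)]
  BK@(2,1): attacks (2,2) (2,0) (3,1) (1,1) (3,2) (3,0) (1,2) (1,0)
  BR@(2,3): attacks (2,4) (2,2) (2,1) (3,3) (4,3) (1,3) (0,3) [ray(0,-1) blocked at (2,1)]
Union (19 distinct): (0,0) (0,1) (0,2) (0,3) (1,0) (1,1) (1,2) (1,3) (1,4) (2,0) (2,1) (2,2) (2,4) (3,0) (3,1) (3,2) (3,3) (4,0) (4,3)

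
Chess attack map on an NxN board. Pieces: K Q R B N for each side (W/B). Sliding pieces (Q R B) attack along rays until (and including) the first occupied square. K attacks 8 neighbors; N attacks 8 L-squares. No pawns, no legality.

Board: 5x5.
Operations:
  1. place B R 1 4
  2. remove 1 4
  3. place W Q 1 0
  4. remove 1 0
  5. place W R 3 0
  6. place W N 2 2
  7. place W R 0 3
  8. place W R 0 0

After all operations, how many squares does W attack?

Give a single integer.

Op 1: place BR@(1,4)
Op 2: remove (1,4)
Op 3: place WQ@(1,0)
Op 4: remove (1,0)
Op 5: place WR@(3,0)
Op 6: place WN@(2,2)
Op 7: place WR@(0,3)
Op 8: place WR@(0,0)
Per-piece attacks for W:
  WR@(0,0): attacks (0,1) (0,2) (0,3) (1,0) (2,0) (3,0) [ray(0,1) blocked at (0,3); ray(1,0) blocked at (3,0)]
  WR@(0,3): attacks (0,4) (0,2) (0,1) (0,0) (1,3) (2,3) (3,3) (4,3) [ray(0,-1) blocked at (0,0)]
  WN@(2,2): attacks (3,4) (4,3) (1,4) (0,3) (3,0) (4,1) (1,0) (0,1)
  WR@(3,0): attacks (3,1) (3,2) (3,3) (3,4) (4,0) (2,0) (1,0) (0,0) [ray(-1,0) blocked at (0,0)]
Union (18 distinct): (0,0) (0,1) (0,2) (0,3) (0,4) (1,0) (1,3) (1,4) (2,0) (2,3) (3,0) (3,1) (3,2) (3,3) (3,4) (4,0) (4,1) (4,3)

Answer: 18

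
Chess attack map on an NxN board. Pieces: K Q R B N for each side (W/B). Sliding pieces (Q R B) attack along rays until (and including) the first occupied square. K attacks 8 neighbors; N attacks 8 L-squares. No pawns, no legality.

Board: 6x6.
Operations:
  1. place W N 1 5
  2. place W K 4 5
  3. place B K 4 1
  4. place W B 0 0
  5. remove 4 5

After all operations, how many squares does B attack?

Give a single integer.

Op 1: place WN@(1,5)
Op 2: place WK@(4,5)
Op 3: place BK@(4,1)
Op 4: place WB@(0,0)
Op 5: remove (4,5)
Per-piece attacks for B:
  BK@(4,1): attacks (4,2) (4,0) (5,1) (3,1) (5,2) (5,0) (3,2) (3,0)
Union (8 distinct): (3,0) (3,1) (3,2) (4,0) (4,2) (5,0) (5,1) (5,2)

Answer: 8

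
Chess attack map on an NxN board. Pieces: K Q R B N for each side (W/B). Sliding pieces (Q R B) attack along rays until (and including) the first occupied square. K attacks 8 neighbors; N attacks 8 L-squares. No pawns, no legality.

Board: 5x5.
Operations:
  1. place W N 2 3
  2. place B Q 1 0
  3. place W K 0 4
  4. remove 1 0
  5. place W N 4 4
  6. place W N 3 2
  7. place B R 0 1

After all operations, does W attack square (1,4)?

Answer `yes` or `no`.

Answer: yes

Derivation:
Op 1: place WN@(2,3)
Op 2: place BQ@(1,0)
Op 3: place WK@(0,4)
Op 4: remove (1,0)
Op 5: place WN@(4,4)
Op 6: place WN@(3,2)
Op 7: place BR@(0,1)
Per-piece attacks for W:
  WK@(0,4): attacks (0,3) (1,4) (1,3)
  WN@(2,3): attacks (4,4) (0,4) (3,1) (4,2) (1,1) (0,2)
  WN@(3,2): attacks (4,4) (2,4) (1,3) (4,0) (2,0) (1,1)
  WN@(4,4): attacks (3,2) (2,3)
W attacks (1,4): yes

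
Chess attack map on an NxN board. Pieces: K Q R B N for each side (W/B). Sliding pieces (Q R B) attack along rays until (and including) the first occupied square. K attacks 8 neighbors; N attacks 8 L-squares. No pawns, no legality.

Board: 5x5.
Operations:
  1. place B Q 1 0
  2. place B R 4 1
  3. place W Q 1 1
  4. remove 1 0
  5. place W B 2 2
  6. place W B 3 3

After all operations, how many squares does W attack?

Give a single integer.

Op 1: place BQ@(1,0)
Op 2: place BR@(4,1)
Op 3: place WQ@(1,1)
Op 4: remove (1,0)
Op 5: place WB@(2,2)
Op 6: place WB@(3,3)
Per-piece attacks for W:
  WQ@(1,1): attacks (1,2) (1,3) (1,4) (1,0) (2,1) (3,1) (4,1) (0,1) (2,2) (2,0) (0,2) (0,0) [ray(1,0) blocked at (4,1); ray(1,1) blocked at (2,2)]
  WB@(2,2): attacks (3,3) (3,1) (4,0) (1,3) (0,4) (1,1) [ray(1,1) blocked at (3,3); ray(-1,-1) blocked at (1,1)]
  WB@(3,3): attacks (4,4) (4,2) (2,4) (2,2) [ray(-1,-1) blocked at (2,2)]
Union (19 distinct): (0,0) (0,1) (0,2) (0,4) (1,0) (1,1) (1,2) (1,3) (1,4) (2,0) (2,1) (2,2) (2,4) (3,1) (3,3) (4,0) (4,1) (4,2) (4,4)

Answer: 19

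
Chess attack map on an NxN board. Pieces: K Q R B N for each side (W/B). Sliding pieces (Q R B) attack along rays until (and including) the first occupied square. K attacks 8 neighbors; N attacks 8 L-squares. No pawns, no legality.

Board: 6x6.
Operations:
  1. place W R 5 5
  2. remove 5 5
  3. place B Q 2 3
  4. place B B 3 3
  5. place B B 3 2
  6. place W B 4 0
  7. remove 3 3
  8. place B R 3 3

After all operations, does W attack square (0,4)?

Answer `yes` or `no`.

Op 1: place WR@(5,5)
Op 2: remove (5,5)
Op 3: place BQ@(2,3)
Op 4: place BB@(3,3)
Op 5: place BB@(3,2)
Op 6: place WB@(4,0)
Op 7: remove (3,3)
Op 8: place BR@(3,3)
Per-piece attacks for W:
  WB@(4,0): attacks (5,1) (3,1) (2,2) (1,3) (0,4)
W attacks (0,4): yes

Answer: yes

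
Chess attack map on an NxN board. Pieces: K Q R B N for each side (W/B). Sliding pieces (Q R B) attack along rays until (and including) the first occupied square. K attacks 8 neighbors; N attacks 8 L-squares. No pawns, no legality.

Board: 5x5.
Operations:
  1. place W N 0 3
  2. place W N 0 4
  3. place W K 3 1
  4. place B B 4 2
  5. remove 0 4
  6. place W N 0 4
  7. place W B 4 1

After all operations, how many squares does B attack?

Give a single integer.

Op 1: place WN@(0,3)
Op 2: place WN@(0,4)
Op 3: place WK@(3,1)
Op 4: place BB@(4,2)
Op 5: remove (0,4)
Op 6: place WN@(0,4)
Op 7: place WB@(4,1)
Per-piece attacks for B:
  BB@(4,2): attacks (3,3) (2,4) (3,1) [ray(-1,-1) blocked at (3,1)]
Union (3 distinct): (2,4) (3,1) (3,3)

Answer: 3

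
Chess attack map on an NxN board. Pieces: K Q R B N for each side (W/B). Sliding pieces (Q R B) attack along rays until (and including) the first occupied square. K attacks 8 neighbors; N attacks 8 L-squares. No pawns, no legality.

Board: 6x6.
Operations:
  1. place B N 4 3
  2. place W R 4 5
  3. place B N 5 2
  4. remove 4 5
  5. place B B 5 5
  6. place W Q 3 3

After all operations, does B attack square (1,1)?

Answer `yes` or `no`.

Answer: no

Derivation:
Op 1: place BN@(4,3)
Op 2: place WR@(4,5)
Op 3: place BN@(5,2)
Op 4: remove (4,5)
Op 5: place BB@(5,5)
Op 6: place WQ@(3,3)
Per-piece attacks for B:
  BN@(4,3): attacks (5,5) (3,5) (2,4) (5,1) (3,1) (2,2)
  BN@(5,2): attacks (4,4) (3,3) (4,0) (3,1)
  BB@(5,5): attacks (4,4) (3,3) [ray(-1,-1) blocked at (3,3)]
B attacks (1,1): no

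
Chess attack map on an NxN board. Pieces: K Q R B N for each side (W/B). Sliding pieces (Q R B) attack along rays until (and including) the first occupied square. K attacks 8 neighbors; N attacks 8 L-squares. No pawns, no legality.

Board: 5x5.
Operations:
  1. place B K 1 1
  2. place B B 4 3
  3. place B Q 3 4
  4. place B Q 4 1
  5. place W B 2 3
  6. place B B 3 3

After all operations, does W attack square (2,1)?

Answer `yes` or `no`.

Op 1: place BK@(1,1)
Op 2: place BB@(4,3)
Op 3: place BQ@(3,4)
Op 4: place BQ@(4,1)
Op 5: place WB@(2,3)
Op 6: place BB@(3,3)
Per-piece attacks for W:
  WB@(2,3): attacks (3,4) (3,2) (4,1) (1,4) (1,2) (0,1) [ray(1,1) blocked at (3,4); ray(1,-1) blocked at (4,1)]
W attacks (2,1): no

Answer: no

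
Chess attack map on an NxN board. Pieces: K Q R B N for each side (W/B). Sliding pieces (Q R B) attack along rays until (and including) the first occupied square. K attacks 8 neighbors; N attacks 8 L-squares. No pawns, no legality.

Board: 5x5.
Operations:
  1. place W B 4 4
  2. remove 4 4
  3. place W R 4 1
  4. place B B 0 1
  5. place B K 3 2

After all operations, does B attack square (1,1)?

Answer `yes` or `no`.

Answer: no

Derivation:
Op 1: place WB@(4,4)
Op 2: remove (4,4)
Op 3: place WR@(4,1)
Op 4: place BB@(0,1)
Op 5: place BK@(3,2)
Per-piece attacks for B:
  BB@(0,1): attacks (1,2) (2,3) (3,4) (1,0)
  BK@(3,2): attacks (3,3) (3,1) (4,2) (2,2) (4,3) (4,1) (2,3) (2,1)
B attacks (1,1): no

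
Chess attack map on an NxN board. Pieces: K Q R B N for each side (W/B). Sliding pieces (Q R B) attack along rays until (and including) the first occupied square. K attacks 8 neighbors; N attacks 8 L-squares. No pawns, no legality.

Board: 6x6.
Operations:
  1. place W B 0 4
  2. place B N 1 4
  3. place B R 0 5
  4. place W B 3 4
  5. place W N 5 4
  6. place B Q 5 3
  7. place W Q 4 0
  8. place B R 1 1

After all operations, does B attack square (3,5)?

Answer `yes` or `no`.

Answer: yes

Derivation:
Op 1: place WB@(0,4)
Op 2: place BN@(1,4)
Op 3: place BR@(0,5)
Op 4: place WB@(3,4)
Op 5: place WN@(5,4)
Op 6: place BQ@(5,3)
Op 7: place WQ@(4,0)
Op 8: place BR@(1,1)
Per-piece attacks for B:
  BR@(0,5): attacks (0,4) (1,5) (2,5) (3,5) (4,5) (5,5) [ray(0,-1) blocked at (0,4)]
  BR@(1,1): attacks (1,2) (1,3) (1,4) (1,0) (2,1) (3,1) (4,1) (5,1) (0,1) [ray(0,1) blocked at (1,4)]
  BN@(1,4): attacks (3,5) (2,2) (3,3) (0,2)
  BQ@(5,3): attacks (5,4) (5,2) (5,1) (5,0) (4,3) (3,3) (2,3) (1,3) (0,3) (4,4) (3,5) (4,2) (3,1) (2,0) [ray(0,1) blocked at (5,4)]
B attacks (3,5): yes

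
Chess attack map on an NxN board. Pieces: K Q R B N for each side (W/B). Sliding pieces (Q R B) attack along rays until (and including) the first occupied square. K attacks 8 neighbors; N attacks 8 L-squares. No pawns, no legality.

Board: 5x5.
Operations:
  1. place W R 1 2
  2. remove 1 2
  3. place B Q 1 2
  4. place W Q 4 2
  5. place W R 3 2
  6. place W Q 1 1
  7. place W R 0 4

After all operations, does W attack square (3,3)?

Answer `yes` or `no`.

Op 1: place WR@(1,2)
Op 2: remove (1,2)
Op 3: place BQ@(1,2)
Op 4: place WQ@(4,2)
Op 5: place WR@(3,2)
Op 6: place WQ@(1,1)
Op 7: place WR@(0,4)
Per-piece attacks for W:
  WR@(0,4): attacks (0,3) (0,2) (0,1) (0,0) (1,4) (2,4) (3,4) (4,4)
  WQ@(1,1): attacks (1,2) (1,0) (2,1) (3,1) (4,1) (0,1) (2,2) (3,3) (4,4) (2,0) (0,2) (0,0) [ray(0,1) blocked at (1,2)]
  WR@(3,2): attacks (3,3) (3,4) (3,1) (3,0) (4,2) (2,2) (1,2) [ray(1,0) blocked at (4,2); ray(-1,0) blocked at (1,2)]
  WQ@(4,2): attacks (4,3) (4,4) (4,1) (4,0) (3,2) (3,3) (2,4) (3,1) (2,0) [ray(-1,0) blocked at (3,2)]
W attacks (3,3): yes

Answer: yes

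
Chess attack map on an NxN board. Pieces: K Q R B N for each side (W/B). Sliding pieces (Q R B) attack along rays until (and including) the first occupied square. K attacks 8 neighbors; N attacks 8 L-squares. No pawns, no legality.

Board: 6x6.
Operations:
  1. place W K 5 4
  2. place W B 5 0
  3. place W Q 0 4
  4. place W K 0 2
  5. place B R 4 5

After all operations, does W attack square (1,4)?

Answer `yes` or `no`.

Op 1: place WK@(5,4)
Op 2: place WB@(5,0)
Op 3: place WQ@(0,4)
Op 4: place WK@(0,2)
Op 5: place BR@(4,5)
Per-piece attacks for W:
  WK@(0,2): attacks (0,3) (0,1) (1,2) (1,3) (1,1)
  WQ@(0,4): attacks (0,5) (0,3) (0,2) (1,4) (2,4) (3,4) (4,4) (5,4) (1,5) (1,3) (2,2) (3,1) (4,0) [ray(0,-1) blocked at (0,2); ray(1,0) blocked at (5,4)]
  WB@(5,0): attacks (4,1) (3,2) (2,3) (1,4) (0,5)
  WK@(5,4): attacks (5,5) (5,3) (4,4) (4,5) (4,3)
W attacks (1,4): yes

Answer: yes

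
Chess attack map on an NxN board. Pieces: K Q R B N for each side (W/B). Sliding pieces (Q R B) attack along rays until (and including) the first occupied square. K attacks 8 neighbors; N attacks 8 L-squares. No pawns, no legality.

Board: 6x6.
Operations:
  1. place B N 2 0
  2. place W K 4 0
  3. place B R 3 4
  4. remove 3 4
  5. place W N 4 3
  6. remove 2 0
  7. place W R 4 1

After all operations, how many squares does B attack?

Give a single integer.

Op 1: place BN@(2,0)
Op 2: place WK@(4,0)
Op 3: place BR@(3,4)
Op 4: remove (3,4)
Op 5: place WN@(4,3)
Op 6: remove (2,0)
Op 7: place WR@(4,1)
Per-piece attacks for B:
Union (0 distinct): (none)

Answer: 0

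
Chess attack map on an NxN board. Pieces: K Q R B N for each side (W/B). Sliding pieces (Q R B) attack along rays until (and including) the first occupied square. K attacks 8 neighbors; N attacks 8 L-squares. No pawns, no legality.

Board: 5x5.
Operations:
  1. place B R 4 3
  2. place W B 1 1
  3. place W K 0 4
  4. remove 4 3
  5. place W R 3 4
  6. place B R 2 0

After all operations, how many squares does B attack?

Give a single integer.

Op 1: place BR@(4,3)
Op 2: place WB@(1,1)
Op 3: place WK@(0,4)
Op 4: remove (4,3)
Op 5: place WR@(3,4)
Op 6: place BR@(2,0)
Per-piece attacks for B:
  BR@(2,0): attacks (2,1) (2,2) (2,3) (2,4) (3,0) (4,0) (1,0) (0,0)
Union (8 distinct): (0,0) (1,0) (2,1) (2,2) (2,3) (2,4) (3,0) (4,0)

Answer: 8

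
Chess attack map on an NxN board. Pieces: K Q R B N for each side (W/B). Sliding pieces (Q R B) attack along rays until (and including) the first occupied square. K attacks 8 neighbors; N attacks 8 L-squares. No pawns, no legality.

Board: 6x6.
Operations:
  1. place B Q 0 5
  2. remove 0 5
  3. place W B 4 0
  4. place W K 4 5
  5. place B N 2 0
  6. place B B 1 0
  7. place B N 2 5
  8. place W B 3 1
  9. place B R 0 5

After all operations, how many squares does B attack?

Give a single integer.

Answer: 16

Derivation:
Op 1: place BQ@(0,5)
Op 2: remove (0,5)
Op 3: place WB@(4,0)
Op 4: place WK@(4,5)
Op 5: place BN@(2,0)
Op 6: place BB@(1,0)
Op 7: place BN@(2,5)
Op 8: place WB@(3,1)
Op 9: place BR@(0,5)
Per-piece attacks for B:
  BR@(0,5): attacks (0,4) (0,3) (0,2) (0,1) (0,0) (1,5) (2,5) [ray(1,0) blocked at (2,5)]
  BB@(1,0): attacks (2,1) (3,2) (4,3) (5,4) (0,1)
  BN@(2,0): attacks (3,2) (4,1) (1,2) (0,1)
  BN@(2,5): attacks (3,3) (4,4) (1,3) (0,4)
Union (16 distinct): (0,0) (0,1) (0,2) (0,3) (0,4) (1,2) (1,3) (1,5) (2,1) (2,5) (3,2) (3,3) (4,1) (4,3) (4,4) (5,4)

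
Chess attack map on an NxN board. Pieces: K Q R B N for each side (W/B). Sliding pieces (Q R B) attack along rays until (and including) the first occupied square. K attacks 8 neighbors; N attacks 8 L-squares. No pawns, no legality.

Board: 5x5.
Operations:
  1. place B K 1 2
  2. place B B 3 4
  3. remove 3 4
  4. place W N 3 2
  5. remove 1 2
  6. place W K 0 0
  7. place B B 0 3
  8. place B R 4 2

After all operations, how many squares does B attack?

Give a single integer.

Op 1: place BK@(1,2)
Op 2: place BB@(3,4)
Op 3: remove (3,4)
Op 4: place WN@(3,2)
Op 5: remove (1,2)
Op 6: place WK@(0,0)
Op 7: place BB@(0,3)
Op 8: place BR@(4,2)
Per-piece attacks for B:
  BB@(0,3): attacks (1,4) (1,2) (2,1) (3,0)
  BR@(4,2): attacks (4,3) (4,4) (4,1) (4,0) (3,2) [ray(-1,0) blocked at (3,2)]
Union (9 distinct): (1,2) (1,4) (2,1) (3,0) (3,2) (4,0) (4,1) (4,3) (4,4)

Answer: 9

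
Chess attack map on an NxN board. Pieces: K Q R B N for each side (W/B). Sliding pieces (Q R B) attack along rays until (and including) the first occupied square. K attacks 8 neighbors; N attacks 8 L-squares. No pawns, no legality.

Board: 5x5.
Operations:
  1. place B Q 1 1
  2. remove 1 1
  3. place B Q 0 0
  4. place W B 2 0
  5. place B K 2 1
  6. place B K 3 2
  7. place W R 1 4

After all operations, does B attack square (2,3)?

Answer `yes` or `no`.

Answer: yes

Derivation:
Op 1: place BQ@(1,1)
Op 2: remove (1,1)
Op 3: place BQ@(0,0)
Op 4: place WB@(2,0)
Op 5: place BK@(2,1)
Op 6: place BK@(3,2)
Op 7: place WR@(1,4)
Per-piece attacks for B:
  BQ@(0,0): attacks (0,1) (0,2) (0,3) (0,4) (1,0) (2,0) (1,1) (2,2) (3,3) (4,4) [ray(1,0) blocked at (2,0)]
  BK@(2,1): attacks (2,2) (2,0) (3,1) (1,1) (3,2) (3,0) (1,2) (1,0)
  BK@(3,2): attacks (3,3) (3,1) (4,2) (2,2) (4,3) (4,1) (2,3) (2,1)
B attacks (2,3): yes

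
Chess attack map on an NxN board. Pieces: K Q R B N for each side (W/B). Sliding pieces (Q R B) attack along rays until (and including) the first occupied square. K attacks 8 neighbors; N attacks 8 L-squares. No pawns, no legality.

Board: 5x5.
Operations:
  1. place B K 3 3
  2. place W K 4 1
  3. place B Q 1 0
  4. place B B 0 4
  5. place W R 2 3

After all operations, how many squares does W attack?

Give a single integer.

Op 1: place BK@(3,3)
Op 2: place WK@(4,1)
Op 3: place BQ@(1,0)
Op 4: place BB@(0,4)
Op 5: place WR@(2,3)
Per-piece attacks for W:
  WR@(2,3): attacks (2,4) (2,2) (2,1) (2,0) (3,3) (1,3) (0,3) [ray(1,0) blocked at (3,3)]
  WK@(4,1): attacks (4,2) (4,0) (3,1) (3,2) (3,0)
Union (12 distinct): (0,3) (1,3) (2,0) (2,1) (2,2) (2,4) (3,0) (3,1) (3,2) (3,3) (4,0) (4,2)

Answer: 12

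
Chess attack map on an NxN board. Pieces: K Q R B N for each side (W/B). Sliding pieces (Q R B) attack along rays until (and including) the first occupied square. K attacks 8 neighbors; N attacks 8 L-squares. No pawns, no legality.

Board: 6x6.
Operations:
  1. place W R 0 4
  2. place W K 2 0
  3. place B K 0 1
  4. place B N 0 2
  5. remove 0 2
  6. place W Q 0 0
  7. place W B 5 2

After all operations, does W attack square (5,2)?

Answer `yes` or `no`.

Answer: no

Derivation:
Op 1: place WR@(0,4)
Op 2: place WK@(2,0)
Op 3: place BK@(0,1)
Op 4: place BN@(0,2)
Op 5: remove (0,2)
Op 6: place WQ@(0,0)
Op 7: place WB@(5,2)
Per-piece attacks for W:
  WQ@(0,0): attacks (0,1) (1,0) (2,0) (1,1) (2,2) (3,3) (4,4) (5,5) [ray(0,1) blocked at (0,1); ray(1,0) blocked at (2,0)]
  WR@(0,4): attacks (0,5) (0,3) (0,2) (0,1) (1,4) (2,4) (3,4) (4,4) (5,4) [ray(0,-1) blocked at (0,1)]
  WK@(2,0): attacks (2,1) (3,0) (1,0) (3,1) (1,1)
  WB@(5,2): attacks (4,3) (3,4) (2,5) (4,1) (3,0)
W attacks (5,2): no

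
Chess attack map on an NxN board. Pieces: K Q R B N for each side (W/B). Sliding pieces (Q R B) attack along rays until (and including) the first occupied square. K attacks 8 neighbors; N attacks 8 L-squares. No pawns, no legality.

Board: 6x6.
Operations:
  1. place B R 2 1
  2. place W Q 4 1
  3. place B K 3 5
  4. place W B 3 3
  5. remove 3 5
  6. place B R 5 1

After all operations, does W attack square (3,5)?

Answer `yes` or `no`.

Answer: no

Derivation:
Op 1: place BR@(2,1)
Op 2: place WQ@(4,1)
Op 3: place BK@(3,5)
Op 4: place WB@(3,3)
Op 5: remove (3,5)
Op 6: place BR@(5,1)
Per-piece attacks for W:
  WB@(3,3): attacks (4,4) (5,5) (4,2) (5,1) (2,4) (1,5) (2,2) (1,1) (0,0) [ray(1,-1) blocked at (5,1)]
  WQ@(4,1): attacks (4,2) (4,3) (4,4) (4,5) (4,0) (5,1) (3,1) (2,1) (5,2) (5,0) (3,2) (2,3) (1,4) (0,5) (3,0) [ray(1,0) blocked at (5,1); ray(-1,0) blocked at (2,1)]
W attacks (3,5): no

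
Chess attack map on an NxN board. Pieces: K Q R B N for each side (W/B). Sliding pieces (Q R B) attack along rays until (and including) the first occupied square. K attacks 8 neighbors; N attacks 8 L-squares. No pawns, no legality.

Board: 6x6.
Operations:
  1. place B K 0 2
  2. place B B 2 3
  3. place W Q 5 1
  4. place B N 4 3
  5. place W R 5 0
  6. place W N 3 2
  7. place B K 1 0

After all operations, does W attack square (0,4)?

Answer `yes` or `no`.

Op 1: place BK@(0,2)
Op 2: place BB@(2,3)
Op 3: place WQ@(5,1)
Op 4: place BN@(4,3)
Op 5: place WR@(5,0)
Op 6: place WN@(3,2)
Op 7: place BK@(1,0)
Per-piece attacks for W:
  WN@(3,2): attacks (4,4) (5,3) (2,4) (1,3) (4,0) (5,1) (2,0) (1,1)
  WR@(5,0): attacks (5,1) (4,0) (3,0) (2,0) (1,0) [ray(0,1) blocked at (5,1); ray(-1,0) blocked at (1,0)]
  WQ@(5,1): attacks (5,2) (5,3) (5,4) (5,5) (5,0) (4,1) (3,1) (2,1) (1,1) (0,1) (4,2) (3,3) (2,4) (1,5) (4,0) [ray(0,-1) blocked at (5,0)]
W attacks (0,4): no

Answer: no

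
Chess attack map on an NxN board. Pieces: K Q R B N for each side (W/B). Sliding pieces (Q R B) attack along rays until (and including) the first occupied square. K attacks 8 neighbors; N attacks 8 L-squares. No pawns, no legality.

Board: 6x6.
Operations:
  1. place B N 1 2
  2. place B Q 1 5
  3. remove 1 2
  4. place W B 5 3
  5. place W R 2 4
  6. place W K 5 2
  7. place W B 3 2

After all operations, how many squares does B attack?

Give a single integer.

Op 1: place BN@(1,2)
Op 2: place BQ@(1,5)
Op 3: remove (1,2)
Op 4: place WB@(5,3)
Op 5: place WR@(2,4)
Op 6: place WK@(5,2)
Op 7: place WB@(3,2)
Per-piece attacks for B:
  BQ@(1,5): attacks (1,4) (1,3) (1,2) (1,1) (1,0) (2,5) (3,5) (4,5) (5,5) (0,5) (2,4) (0,4) [ray(1,-1) blocked at (2,4)]
Union (12 distinct): (0,4) (0,5) (1,0) (1,1) (1,2) (1,3) (1,4) (2,4) (2,5) (3,5) (4,5) (5,5)

Answer: 12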